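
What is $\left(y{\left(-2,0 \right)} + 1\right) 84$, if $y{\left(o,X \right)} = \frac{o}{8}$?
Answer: $63$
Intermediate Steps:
$y{\left(o,X \right)} = \frac{o}{8}$ ($y{\left(o,X \right)} = o \frac{1}{8} = \frac{o}{8}$)
$\left(y{\left(-2,0 \right)} + 1\right) 84 = \left(\frac{1}{8} \left(-2\right) + 1\right) 84 = \left(- \frac{1}{4} + 1\right) 84 = \frac{3}{4} \cdot 84 = 63$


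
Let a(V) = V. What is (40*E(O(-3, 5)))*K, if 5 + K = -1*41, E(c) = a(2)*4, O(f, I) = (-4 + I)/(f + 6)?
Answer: -14720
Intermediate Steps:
O(f, I) = (-4 + I)/(6 + f)
E(c) = 8 (E(c) = 2*4 = 8)
K = -46 (K = -5 - 1*41 = -5 - 41 = -46)
(40*E(O(-3, 5)))*K = (40*8)*(-46) = 320*(-46) = -14720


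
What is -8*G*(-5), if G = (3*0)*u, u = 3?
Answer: 0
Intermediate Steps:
G = 0 (G = (3*0)*3 = 0*3 = 0)
-8*G*(-5) = -8*0*(-5) = 0*(-5) = 0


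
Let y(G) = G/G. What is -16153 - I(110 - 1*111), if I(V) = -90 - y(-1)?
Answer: -16062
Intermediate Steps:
y(G) = 1
I(V) = -91 (I(V) = -90 - 1*1 = -90 - 1 = -91)
-16153 - I(110 - 1*111) = -16153 - 1*(-91) = -16153 + 91 = -16062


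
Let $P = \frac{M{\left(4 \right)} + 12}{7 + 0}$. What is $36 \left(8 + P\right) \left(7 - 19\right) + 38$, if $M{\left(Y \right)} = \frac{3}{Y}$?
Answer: $- \frac{29434}{7} \approx -4204.9$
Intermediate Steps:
$P = \frac{51}{28}$ ($P = \frac{\frac{3}{4} + 12}{7 + 0} = \frac{3 \cdot \frac{1}{4} + 12}{7} = \left(\frac{3}{4} + 12\right) \frac{1}{7} = \frac{51}{4} \cdot \frac{1}{7} = \frac{51}{28} \approx 1.8214$)
$36 \left(8 + P\right) \left(7 - 19\right) + 38 = 36 \left(8 + \frac{51}{28}\right) \left(7 - 19\right) + 38 = 36 \cdot \frac{275}{28} \left(-12\right) + 38 = 36 \left(- \frac{825}{7}\right) + 38 = - \frac{29700}{7} + 38 = - \frac{29434}{7}$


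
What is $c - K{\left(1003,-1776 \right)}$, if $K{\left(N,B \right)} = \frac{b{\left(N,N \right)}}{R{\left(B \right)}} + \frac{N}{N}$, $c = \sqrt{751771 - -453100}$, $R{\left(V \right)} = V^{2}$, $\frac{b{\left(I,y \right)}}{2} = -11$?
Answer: $- \frac{1577077}{1577088} + \sqrt{1204871} \approx 1096.7$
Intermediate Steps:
$b{\left(I,y \right)} = -22$ ($b{\left(I,y \right)} = 2 \left(-11\right) = -22$)
$c = \sqrt{1204871}$ ($c = \sqrt{751771 + 453100} = \sqrt{1204871} \approx 1097.7$)
$K{\left(N,B \right)} = 1 - \frac{22}{B^{2}}$ ($K{\left(N,B \right)} = - \frac{22}{B^{2}} + \frac{N}{N} = - \frac{22}{B^{2}} + 1 = 1 - \frac{22}{B^{2}}$)
$c - K{\left(1003,-1776 \right)} = \sqrt{1204871} - \left(1 - \frac{22}{3154176}\right) = \sqrt{1204871} - \left(1 - \frac{11}{1577088}\right) = \sqrt{1204871} - \frac{1577077}{1577088} = - \frac{1577077}{1577088} + \sqrt{1204871}$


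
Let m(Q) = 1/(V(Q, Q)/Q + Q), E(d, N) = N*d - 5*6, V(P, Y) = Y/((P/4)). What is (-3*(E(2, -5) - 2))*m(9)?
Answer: 1134/85 ≈ 13.341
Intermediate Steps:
V(P, Y) = 4*Y/P (V(P, Y) = Y/((P*(¼))) = Y/((P/4)) = Y*(4/P) = 4*Y/P)
E(d, N) = -30 + N*d (E(d, N) = N*d - 30 = -30 + N*d)
m(Q) = 1/(Q + 4/Q) (m(Q) = 1/((4*Q/Q)/Q + Q) = 1/(4/Q + Q) = 1/(Q + 4/Q))
(-3*(E(2, -5) - 2))*m(9) = (-3*((-30 - 5*2) - 2))*(9/(4 + 9²)) = (-3*((-30 - 10) - 2))*(9/(4 + 81)) = (-3*(-40 - 2))*(9/85) = (-3*(-42))*(9*(1/85)) = 126*(9/85) = 1134/85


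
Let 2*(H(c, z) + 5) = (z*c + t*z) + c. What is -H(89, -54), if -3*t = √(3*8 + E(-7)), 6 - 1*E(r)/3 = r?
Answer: 4727/2 - 27*√7 ≈ 2292.1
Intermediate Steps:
E(r) = 18 - 3*r
t = -√7 (t = -√(3*8 + (18 - 3*(-7)))/3 = -√(24 + (18 + 21))/3 = -√(24 + 39)/3 = -√7 ≈ -2.6458)
H(c, z) = -5 + c/2 + c*z/2 - z*√7/2 (H(c, z) = -5 + ((z*c + (-√7)*z) + c)/2 = -5 + ((c*z - z*√7) + c)/2 = -5 + (c + c*z - z*√7)/2 = -5 + (c/2 + c*z/2 - z*√7/2) = -5 + c/2 + c*z/2 - z*√7/2)
-H(89, -54) = -(-5 + (½)*89 + (½)*89*(-54) - ½*(-54)*√7) = -(-5 + 89/2 - 2403 + 27*√7) = -(-4727/2 + 27*√7) = 4727/2 - 27*√7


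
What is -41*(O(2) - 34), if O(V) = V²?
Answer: 1230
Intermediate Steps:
-41*(O(2) - 34) = -41*(2² - 34) = -41*(4 - 34) = -41*(-30) = 1230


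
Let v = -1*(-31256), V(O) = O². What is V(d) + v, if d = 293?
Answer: 117105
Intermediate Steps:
v = 31256
V(d) + v = 293² + 31256 = 85849 + 31256 = 117105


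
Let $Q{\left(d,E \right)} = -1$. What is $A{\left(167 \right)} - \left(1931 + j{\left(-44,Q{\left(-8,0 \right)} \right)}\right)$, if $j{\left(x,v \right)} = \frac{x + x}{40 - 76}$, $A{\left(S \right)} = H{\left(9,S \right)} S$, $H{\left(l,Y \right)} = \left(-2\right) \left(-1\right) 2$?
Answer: $- \frac{11389}{9} \approx -1265.4$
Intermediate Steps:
$H{\left(l,Y \right)} = 4$ ($H{\left(l,Y \right)} = 2 \cdot 2 = 4$)
$A{\left(S \right)} = 4 S$
$j{\left(x,v \right)} = - \frac{x}{18}$ ($j{\left(x,v \right)} = \frac{2 x}{-36} = 2 x \left(- \frac{1}{36}\right) = - \frac{x}{18}$)
$A{\left(167 \right)} - \left(1931 + j{\left(-44,Q{\left(-8,0 \right)} \right)}\right) = 4 \cdot 167 - \left(1931 - - \frac{22}{9}\right) = 668 - \left(1931 + \frac{22}{9}\right) = 668 - \frac{17401}{9} = - \frac{11389}{9}$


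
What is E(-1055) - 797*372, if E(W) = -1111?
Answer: -297595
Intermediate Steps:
E(-1055) - 797*372 = -1111 - 797*372 = -1111 - 1*296484 = -1111 - 296484 = -297595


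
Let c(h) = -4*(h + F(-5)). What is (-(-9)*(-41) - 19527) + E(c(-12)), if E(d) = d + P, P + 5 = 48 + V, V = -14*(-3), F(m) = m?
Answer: -19743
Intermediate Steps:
V = 42
P = 85 (P = -5 + (48 + 42) = -5 + 90 = 85)
c(h) = 20 - 4*h (c(h) = -4*(h - 5) = -4*(-5 + h) = 20 - 4*h)
E(d) = 85 + d (E(d) = d + 85 = 85 + d)
(-(-9)*(-41) - 19527) + E(c(-12)) = (-(-9)*(-41) - 19527) + (85 + (20 - 4*(-12))) = (-1*369 - 19527) + (85 + (20 + 48)) = (-369 - 19527) + (85 + 68) = -19896 + 153 = -19743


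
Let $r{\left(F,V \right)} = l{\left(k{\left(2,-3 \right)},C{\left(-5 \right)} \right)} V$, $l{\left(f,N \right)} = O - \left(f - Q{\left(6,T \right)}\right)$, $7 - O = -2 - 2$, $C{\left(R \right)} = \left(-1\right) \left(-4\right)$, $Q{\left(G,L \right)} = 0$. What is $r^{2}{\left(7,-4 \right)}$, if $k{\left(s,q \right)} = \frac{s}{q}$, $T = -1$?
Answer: $\frac{19600}{9} \approx 2177.8$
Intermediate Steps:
$C{\left(R \right)} = 4$
$O = 11$ ($O = 7 - \left(-2 - 2\right) = 7 - -4 = 7 + 4 = 11$)
$l{\left(f,N \right)} = 11 - f$ ($l{\left(f,N \right)} = 11 + \left(0 - f\right) = 11 - f$)
$r{\left(F,V \right)} = \frac{35 V}{3}$ ($r{\left(F,V \right)} = \left(11 - \frac{2}{-3}\right) V = \left(11 - 2 \left(- \frac{1}{3}\right)\right) V = \left(11 - - \frac{2}{3}\right) V = \left(11 + \frac{2}{3}\right) V = \frac{35 V}{3}$)
$r^{2}{\left(7,-4 \right)} = \left(\frac{35}{3} \left(-4\right)\right)^{2} = \left(- \frac{140}{3}\right)^{2} = \frac{19600}{9}$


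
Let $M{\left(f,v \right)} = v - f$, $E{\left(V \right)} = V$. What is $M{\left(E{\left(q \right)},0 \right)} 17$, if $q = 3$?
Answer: $-51$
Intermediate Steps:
$M{\left(E{\left(q \right)},0 \right)} 17 = \left(0 - 3\right) 17 = \left(-3\right) 17 = -51$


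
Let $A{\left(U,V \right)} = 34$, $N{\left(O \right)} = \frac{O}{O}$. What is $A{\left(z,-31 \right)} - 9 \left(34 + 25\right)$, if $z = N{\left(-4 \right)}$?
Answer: $-497$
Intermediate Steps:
$N{\left(O \right)} = 1$
$z = 1$
$A{\left(z,-31 \right)} - 9 \left(34 + 25\right) = 34 - 9 \left(34 + 25\right) = 34 - 9 \cdot 59 = 34 - 531 = -497$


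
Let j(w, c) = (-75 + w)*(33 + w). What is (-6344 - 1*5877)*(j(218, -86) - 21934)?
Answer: -170592939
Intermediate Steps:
(-6344 - 1*5877)*(j(218, -86) - 21934) = (-6344 - 1*5877)*((-2475 + 218**2 - 42*218) - 21934) = (-6344 - 5877)*((-2475 + 47524 - 9156) - 21934) = -12221*(35893 - 21934) = -12221*13959 = -170592939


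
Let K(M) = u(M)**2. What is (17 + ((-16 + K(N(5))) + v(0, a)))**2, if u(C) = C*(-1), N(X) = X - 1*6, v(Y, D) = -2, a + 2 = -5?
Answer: 0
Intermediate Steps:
a = -7 (a = -2 - 5 = -7)
N(X) = -6 + X (N(X) = X - 6 = -6 + X)
u(C) = -C
K(M) = M**2 (K(M) = (-M)**2 = M**2)
(17 + ((-16 + K(N(5))) + v(0, a)))**2 = (17 + ((-16 + (-6 + 5)**2) - 2))**2 = (17 + ((-16 + (-1)**2) - 2))**2 = (17 + ((-16 + 1) - 2))**2 = (17 + (-15 - 2))**2 = (17 - 17)**2 = 0**2 = 0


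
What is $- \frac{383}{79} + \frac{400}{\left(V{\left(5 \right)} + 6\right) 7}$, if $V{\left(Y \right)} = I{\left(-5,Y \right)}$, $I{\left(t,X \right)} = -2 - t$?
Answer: $\frac{7471}{4977} \approx 1.5011$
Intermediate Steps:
$V{\left(Y \right)} = 3$ ($V{\left(Y \right)} = -2 - -5 = -2 + 5 = 3$)
$- \frac{383}{79} + \frac{400}{\left(V{\left(5 \right)} + 6\right) 7} = - \frac{383}{79} + \frac{400}{\left(3 + 6\right) 7} = \left(-383\right) \frac{1}{79} + \frac{400}{9 \cdot 7} = - \frac{383}{79} + \frac{400}{63} = \frac{7471}{4977}$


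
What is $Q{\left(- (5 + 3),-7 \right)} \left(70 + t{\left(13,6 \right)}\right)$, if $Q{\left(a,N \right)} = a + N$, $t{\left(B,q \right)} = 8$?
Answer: $-1170$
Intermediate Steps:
$Q{\left(a,N \right)} = N + a$
$Q{\left(- (5 + 3),-7 \right)} \left(70 + t{\left(13,6 \right)}\right) = \left(-7 - \left(5 + 3\right)\right) \left(70 + 8\right) = \left(-7 - 8\right) 78 = \left(-15\right) 78 = -1170$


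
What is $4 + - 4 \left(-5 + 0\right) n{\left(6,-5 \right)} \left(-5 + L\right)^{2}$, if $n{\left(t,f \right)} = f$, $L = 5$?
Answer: $4$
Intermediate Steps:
$4 + - 4 \left(-5 + 0\right) n{\left(6,-5 \right)} \left(-5 + L\right)^{2} = 4 + - 4 \left(-5 + 0\right) \left(-5\right) \left(-5 + 5\right)^{2} = 4 + \left(-4\right) \left(-5\right) \left(-5\right) 0^{2} = 4 + 20 \left(-5\right) 0 = 4 - 0 = 4 + 0 = 4$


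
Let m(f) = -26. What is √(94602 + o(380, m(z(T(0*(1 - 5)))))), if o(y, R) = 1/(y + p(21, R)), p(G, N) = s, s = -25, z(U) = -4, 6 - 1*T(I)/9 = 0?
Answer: √11922217405/355 ≈ 307.57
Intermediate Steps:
T(I) = 54 (T(I) = 54 - 9*0 = 54 + 0 = 54)
p(G, N) = -25
o(y, R) = 1/(-25 + y) (o(y, R) = 1/(y - 25) = 1/(-25 + y))
√(94602 + o(380, m(z(T(0*(1 - 5)))))) = √(94602 + 1/(-25 + 380)) = √(94602 + 1/355) = √(33583711/355) = √11922217405/355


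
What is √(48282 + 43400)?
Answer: √91682 ≈ 302.79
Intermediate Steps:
√(48282 + 43400) = √91682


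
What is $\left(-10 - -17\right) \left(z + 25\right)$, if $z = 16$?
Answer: $287$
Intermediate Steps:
$\left(-10 - -17\right) \left(z + 25\right) = \left(-10 - -17\right) \left(16 + 25\right) = \left(-10 + 17\right) 41 = 7 \cdot 41 = 287$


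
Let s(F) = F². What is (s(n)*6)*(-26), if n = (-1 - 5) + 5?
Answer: -156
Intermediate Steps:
n = -1 (n = -6 + 5 = -1)
(s(n)*6)*(-26) = ((-1)²*6)*(-26) = (1*6)*(-26) = 6*(-26) = -156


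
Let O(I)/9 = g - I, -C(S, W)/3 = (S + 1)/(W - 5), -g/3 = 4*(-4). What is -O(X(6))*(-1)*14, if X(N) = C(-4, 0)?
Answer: 31374/5 ≈ 6274.8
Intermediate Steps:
g = 48 (g = -12*(-4) = -3*(-16) = 48)
C(S, W) = -3*(1 + S)/(-5 + W) (C(S, W) = -3*(S + 1)/(W - 5) = -3*(1 + S)/(-5 + W))
X(N) = -9/5 (X(N) = 3*(-1 - 1*(-4))/(-5 + 0) = 3*(-1 + 4)/(-5) = 3*(-⅕)*3 = -9/5)
O(I) = 432 - 9*I (O(I) = 9*(48 - I) = 432 - 9*I)
-O(X(6))*(-1)*14 = -(432 - 9*(-9/5))*(-1)*14 = -(432 + 81/5)*(-1)*14 = -(2241/5)*(-1)*14 = -(-2241)*14/5 = -1*(-31374/5) = 31374/5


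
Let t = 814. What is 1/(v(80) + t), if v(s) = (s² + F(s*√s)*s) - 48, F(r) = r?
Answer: -3583/1612724222 + 6400*√5/806362111 ≈ 1.5526e-5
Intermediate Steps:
v(s) = -48 + s² + s^(5/2) (v(s) = (s² + (s*√s)*s) - 48 = (s² + s^(3/2)*s) - 48 = (s² + s^(5/2)) - 48 = -48 + s² + s^(5/2))
1/(v(80) + t) = 1/((-48 + 80² + 80^(5/2)) + 814) = 1/((-48 + 6400 + 25600*√5) + 814) = 1/((6352 + 25600*√5) + 814) = 1/(7166 + 25600*√5)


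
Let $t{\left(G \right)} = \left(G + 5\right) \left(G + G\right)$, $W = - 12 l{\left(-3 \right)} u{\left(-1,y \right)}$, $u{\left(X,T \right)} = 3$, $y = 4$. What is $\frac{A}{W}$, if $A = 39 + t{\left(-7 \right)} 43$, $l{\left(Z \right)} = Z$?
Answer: $\frac{1243}{108} \approx 11.509$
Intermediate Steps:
$W = 108$ ($W = \left(-12\right) \left(-3\right) 3 = 36 \cdot 3 = 108$)
$t{\left(G \right)} = 2 G \left(5 + G\right)$ ($t{\left(G \right)} = \left(5 + G\right) 2 G = 2 G \left(5 + G\right)$)
$A = 1243$ ($A = 39 + 2 \left(-7\right) \left(5 - 7\right) 43 = 39 + 2 \left(-7\right) \left(-2\right) 43 = 39 + 28 \cdot 43 = 39 + 1204 = 1243$)
$\frac{A}{W} = \frac{1243}{108}$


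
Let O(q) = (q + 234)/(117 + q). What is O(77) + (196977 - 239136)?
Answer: -8178535/194 ≈ -42157.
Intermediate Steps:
O(q) = (234 + q)/(117 + q)
O(77) + (196977 - 239136) = (234 + 77)/(117 + 77) + (196977 - 239136) = 311/194 - 42159 = -8178535/194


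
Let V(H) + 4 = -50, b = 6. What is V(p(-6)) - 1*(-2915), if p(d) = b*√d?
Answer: 2861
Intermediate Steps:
p(d) = 6*√d
V(H) = -54 (V(H) = -4 - 50 = -54)
V(p(-6)) - 1*(-2915) = -54 - 1*(-2915) = -54 + 2915 = 2861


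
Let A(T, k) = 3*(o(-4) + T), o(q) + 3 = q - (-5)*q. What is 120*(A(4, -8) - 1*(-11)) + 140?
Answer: -6820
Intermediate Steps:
o(q) = -3 + 6*q (o(q) = -3 + (q - (-5)*q) = -3 + (q + 5*q) = -3 + 6*q)
A(T, k) = -81 + 3*T (A(T, k) = 3*((-3 + 6*(-4)) + T) = 3*((-3 - 24) + T) = 3*(-27 + T) = -81 + 3*T)
120*(A(4, -8) - 1*(-11)) + 140 = 120*((-81 + 3*4) - 1*(-11)) + 140 = 120*((-81 + 12) + 11) + 140 = 120*(-69 + 11) + 140 = 120*(-58) + 140 = -6960 + 140 = -6820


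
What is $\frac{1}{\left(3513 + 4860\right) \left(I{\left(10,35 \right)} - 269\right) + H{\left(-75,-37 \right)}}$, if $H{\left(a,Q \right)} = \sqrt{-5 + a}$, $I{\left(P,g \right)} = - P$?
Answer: $- \frac{2336067}{5457209028569} - \frac{4 i \sqrt{5}}{5457209028569} \approx -4.2807 \cdot 10^{-7} - 1.639 \cdot 10^{-12} i$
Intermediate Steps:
$\frac{1}{\left(3513 + 4860\right) \left(I{\left(10,35 \right)} - 269\right) + H{\left(-75,-37 \right)}} = \frac{1}{\left(3513 + 4860\right) \left(\left(-1\right) 10 - 269\right) + \sqrt{-5 - 75}} = \frac{1}{8373 \left(-10 - 269\right) + \sqrt{-80}} = \frac{1}{8373 \left(-279\right) + 4 i \sqrt{5}} = \frac{1}{-2336067 + 4 i \sqrt{5}}$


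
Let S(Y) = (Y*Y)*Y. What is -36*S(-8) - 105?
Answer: 18327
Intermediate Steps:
S(Y) = Y³ (S(Y) = Y²*Y = Y³)
-36*S(-8) - 105 = -36*(-8)³ - 105 = -36*(-512) - 105 = 18432 - 105 = 18327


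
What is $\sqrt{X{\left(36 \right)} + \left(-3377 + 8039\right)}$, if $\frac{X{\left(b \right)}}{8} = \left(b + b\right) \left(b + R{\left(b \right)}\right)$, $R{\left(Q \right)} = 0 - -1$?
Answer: $3 \sqrt{2886} \approx 161.16$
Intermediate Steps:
$R{\left(Q \right)} = 1$ ($R{\left(Q \right)} = 0 + 1 = 1$)
$X{\left(b \right)} = 16 b \left(1 + b\right)$ ($X{\left(b \right)} = 8 \left(b + b\right) \left(b + 1\right) = 8 \cdot 2 b \left(1 + b\right) = 16 b \left(1 + b\right)$)
$\sqrt{X{\left(36 \right)} + \left(-3377 + 8039\right)} = \sqrt{16 \cdot 36 \left(1 + 36\right) + \left(-3377 + 8039\right)} = \sqrt{16 \cdot 36 \cdot 37 + 4662} = \sqrt{21312 + 4662} = \sqrt{25974} = 3 \sqrt{2886}$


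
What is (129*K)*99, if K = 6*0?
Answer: 0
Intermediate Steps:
K = 0
(129*K)*99 = (129*0)*99 = 0*99 = 0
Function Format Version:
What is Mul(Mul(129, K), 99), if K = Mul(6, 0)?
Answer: 0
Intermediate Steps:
K = 0
Mul(Mul(129, K), 99) = Mul(Mul(129, 0), 99) = Mul(0, 99) = 0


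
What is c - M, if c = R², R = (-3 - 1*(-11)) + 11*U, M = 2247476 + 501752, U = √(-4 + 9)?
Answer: -2748559 + 176*√5 ≈ -2.7482e+6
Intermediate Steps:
U = √5 ≈ 2.2361
M = 2749228
R = 8 + 11*√5 (R = (-3 - 1*(-11)) + 11*√5 = (-3 + 11) + 11*√5 = 8 + 11*√5 ≈ 32.597)
c = (8 + 11*√5)² ≈ 1062.5
c - M = (669 + 176*√5) - 1*2749228 = (669 + 176*√5) - 2749228 = -2748559 + 176*√5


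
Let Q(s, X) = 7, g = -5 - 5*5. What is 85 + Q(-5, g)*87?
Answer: 694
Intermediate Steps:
g = -30 (g = -5 - 25 = -30)
85 + Q(-5, g)*87 = 85 + 7*87 = 85 + 609 = 694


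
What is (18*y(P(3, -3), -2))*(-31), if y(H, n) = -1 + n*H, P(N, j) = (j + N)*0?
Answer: 558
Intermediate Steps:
P(N, j) = 0 (P(N, j) = (N + j)*0 = 0)
y(H, n) = -1 + H*n
(18*y(P(3, -3), -2))*(-31) = (18*(-1 + 0*(-2)))*(-31) = (18*(-1 + 0))*(-31) = (18*(-1))*(-31) = -18*(-31) = 558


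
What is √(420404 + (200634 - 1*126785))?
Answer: 3*√54917 ≈ 703.03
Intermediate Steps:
√(420404 + (200634 - 1*126785)) = √(420404 + (200634 - 126785)) = √(420404 + 73849) = √494253 = 3*√54917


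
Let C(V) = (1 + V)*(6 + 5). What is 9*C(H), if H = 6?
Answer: 693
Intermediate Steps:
C(V) = 11 + 11*V (C(V) = (1 + V)*11 = 11 + 11*V)
9*C(H) = 9*(11 + 11*6) = 9*(11 + 66) = 9*77 = 693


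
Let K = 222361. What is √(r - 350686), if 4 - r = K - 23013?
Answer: I*√550030 ≈ 741.64*I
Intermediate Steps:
r = -199344 (r = 4 - (222361 - 23013) = 4 - 1*199348 = 4 - 199348 = -199344)
√(r - 350686) = √(-199344 - 350686) = √(-550030) = I*√550030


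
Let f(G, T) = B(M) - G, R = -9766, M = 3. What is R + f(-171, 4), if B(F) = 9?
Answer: -9586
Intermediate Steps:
f(G, T) = 9 - G
R + f(-171, 4) = -9766 + (9 - 1*(-171)) = -9766 + (9 + 171) = -9766 + 180 = -9586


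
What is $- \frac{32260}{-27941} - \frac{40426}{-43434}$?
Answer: $\frac{1265361853}{606794697} \approx 2.0853$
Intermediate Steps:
$- \frac{32260}{-27941} - \frac{40426}{-43434} = \left(-32260\right) \left(- \frac{1}{27941}\right) - - \frac{20213}{21717} = \frac{32260}{27941} + \frac{20213}{21717} = \frac{1265361853}{606794697}$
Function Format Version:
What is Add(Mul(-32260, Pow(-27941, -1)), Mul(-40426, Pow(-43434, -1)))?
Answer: Rational(1265361853, 606794697) ≈ 2.0853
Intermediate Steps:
Add(Mul(-32260, Pow(-27941, -1)), Mul(-40426, Pow(-43434, -1))) = Add(Mul(-32260, Rational(-1, 27941)), Mul(-40426, Rational(-1, 43434))) = Add(Rational(32260, 27941), Rational(20213, 21717)) = Rational(1265361853, 606794697)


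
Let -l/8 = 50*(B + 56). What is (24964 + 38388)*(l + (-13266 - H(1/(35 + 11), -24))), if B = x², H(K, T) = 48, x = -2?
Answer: -2363916528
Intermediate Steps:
B = 4 (B = (-2)² = 4)
l = -24000 (l = -400*(4 + 56) = -400*60 = -8*3000 = -24000)
(24964 + 38388)*(l + (-13266 - H(1/(35 + 11), -24))) = (24964 + 38388)*(-24000 + (-13266 - 1*48)) = 63352*(-24000 + (-13266 - 48)) = 63352*(-24000 - 13314) = 63352*(-37314) = -2363916528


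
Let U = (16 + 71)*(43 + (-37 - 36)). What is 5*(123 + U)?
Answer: -12435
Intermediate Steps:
U = -2610 (U = 87*(43 - 73) = 87*(-30) = -2610)
5*(123 + U) = 5*(123 - 2610) = 5*(-2487) = -12435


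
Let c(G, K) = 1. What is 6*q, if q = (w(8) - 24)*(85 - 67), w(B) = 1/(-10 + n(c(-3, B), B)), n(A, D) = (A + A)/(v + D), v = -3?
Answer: -10413/4 ≈ -2603.3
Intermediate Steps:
n(A, D) = 2*A/(-3 + D) (n(A, D) = (A + A)/(-3 + D) = (2*A)/(-3 + D) = 2*A/(-3 + D))
w(B) = 1/(-10 + 2/(-3 + B)) (w(B) = 1/(-10 + 2*1/(-3 + B)) = 1/(-10 + 2/(-3 + B)))
q = -3471/8 (q = ((3 - 1*8)/(2*(-16 + 5*8)) - 24)*(85 - 67) = ((3 - 8)/(2*(-16 + 40)) - 24)*18 = ((1/2)*(-5)/24 - 24)*18 = ((1/2)*(1/24)*(-5) - 24)*18 = (-5/48 - 24)*18 = -1157/48*18 = -3471/8 ≈ -433.88)
6*q = 6*(-3471/8) = -10413/4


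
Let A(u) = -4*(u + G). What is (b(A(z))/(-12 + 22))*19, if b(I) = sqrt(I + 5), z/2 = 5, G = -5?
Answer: 19*I*sqrt(15)/10 ≈ 7.3587*I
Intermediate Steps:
z = 10 (z = 2*5 = 10)
A(u) = 20 - 4*u (A(u) = -4*(u - 5) = -4*(-5 + u) = 20 - 4*u)
b(I) = sqrt(5 + I)
(b(A(z))/(-12 + 22))*19 = (sqrt(5 + (20 - 4*10))/(-12 + 22))*19 = (sqrt(5 + (20 - 40))/10)*19 = (sqrt(5 - 20)*(1/10))*19 = (sqrt(-15)*(1/10))*19 = ((I*sqrt(15))*(1/10))*19 = (I*sqrt(15)/10)*19 = 19*I*sqrt(15)/10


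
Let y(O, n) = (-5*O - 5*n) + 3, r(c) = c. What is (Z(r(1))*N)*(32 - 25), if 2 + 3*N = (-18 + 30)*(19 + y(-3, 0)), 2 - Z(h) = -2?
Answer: 12376/3 ≈ 4125.3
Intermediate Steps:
Z(h) = 4 (Z(h) = 2 - 1*(-2) = 2 + 2 = 4)
y(O, n) = 3 - 5*O - 5*n
N = 442/3 (N = -⅔ + ((-18 + 30)*(19 + (3 - 5*(-3) - 5*0)))/3 = -⅔ + (12*(19 + (3 + 15 + 0)))/3 = -⅔ + (12*(19 + 18))/3 = -⅔ + (12*37)/3 = -⅔ + (⅓)*444 = -⅔ + 148 = 442/3 ≈ 147.33)
(Z(r(1))*N)*(32 - 25) = (4*(442/3))*(32 - 25) = (1768/3)*7 = 12376/3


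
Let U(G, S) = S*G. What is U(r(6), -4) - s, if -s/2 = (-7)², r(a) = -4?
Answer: 114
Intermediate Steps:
s = -98 (s = -2*(-7)² = -2*49 = -98)
U(G, S) = G*S
U(r(6), -4) - s = -4*(-4) - 1*(-98) = 16 + 98 = 114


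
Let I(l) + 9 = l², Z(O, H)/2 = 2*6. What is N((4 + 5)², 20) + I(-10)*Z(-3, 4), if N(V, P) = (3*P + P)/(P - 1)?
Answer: 41576/19 ≈ 2188.2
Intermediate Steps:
Z(O, H) = 24 (Z(O, H) = 2*(2*6) = 2*12 = 24)
N(V, P) = 4*P/(-1 + P) (N(V, P) = (4*P)/(-1 + P) = 4*P/(-1 + P))
I(l) = -9 + l²
N((4 + 5)², 20) + I(-10)*Z(-3, 4) = 4*20/(-1 + 20) + (-9 + (-10)²)*24 = 4*20/19 + (-9 + 100)*24 = 4*20*(1/19) + 91*24 = 80/19 + 2184 = 41576/19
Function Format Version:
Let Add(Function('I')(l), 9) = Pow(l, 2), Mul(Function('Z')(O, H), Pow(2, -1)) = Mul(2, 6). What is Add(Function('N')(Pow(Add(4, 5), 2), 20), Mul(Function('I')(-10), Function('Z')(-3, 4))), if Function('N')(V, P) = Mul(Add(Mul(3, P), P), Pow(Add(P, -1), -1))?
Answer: Rational(41576, 19) ≈ 2188.2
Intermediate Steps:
Function('Z')(O, H) = 24 (Function('Z')(O, H) = Mul(2, Mul(2, 6)) = Mul(2, 12) = 24)
Function('N')(V, P) = Mul(4, P, Pow(Add(-1, P), -1)) (Function('N')(V, P) = Mul(Mul(4, P), Pow(Add(-1, P), -1)) = Mul(4, P, Pow(Add(-1, P), -1)))
Function('I')(l) = Add(-9, Pow(l, 2))
Add(Function('N')(Pow(Add(4, 5), 2), 20), Mul(Function('I')(-10), Function('Z')(-3, 4))) = Add(Mul(4, 20, Pow(Add(-1, 20), -1)), Mul(Add(-9, Pow(-10, 2)), 24)) = Add(Mul(4, 20, Pow(19, -1)), Mul(Add(-9, 100), 24)) = Add(Mul(4, 20, Rational(1, 19)), Mul(91, 24)) = Add(Rational(80, 19), 2184) = Rational(41576, 19)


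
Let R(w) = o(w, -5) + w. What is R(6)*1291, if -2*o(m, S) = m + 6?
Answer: 0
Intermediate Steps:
o(m, S) = -3 - m/2 (o(m, S) = -(m + 6)/2 = -(6 + m)/2 = -3 - m/2)
R(w) = -3 + w/2 (R(w) = (-3 - w/2) + w = -3 + w/2)
R(6)*1291 = (-3 + (½)*6)*1291 = (-3 + 3)*1291 = 0*1291 = 0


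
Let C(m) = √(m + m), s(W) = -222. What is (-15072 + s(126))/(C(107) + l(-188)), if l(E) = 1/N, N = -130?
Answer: -662740/1205533 - 86156200*√214/1205533 ≈ -1046.0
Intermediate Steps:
C(m) = √2*√m (C(m) = √(2*m) = √2*√m)
l(E) = -1/130 (l(E) = 1/(-130) = -1/130)
(-15072 + s(126))/(C(107) + l(-188)) = (-15072 - 222)/(√2*√107 - 1/130) = -15294/(√214 - 1/130) = -15294/(-1/130 + √214)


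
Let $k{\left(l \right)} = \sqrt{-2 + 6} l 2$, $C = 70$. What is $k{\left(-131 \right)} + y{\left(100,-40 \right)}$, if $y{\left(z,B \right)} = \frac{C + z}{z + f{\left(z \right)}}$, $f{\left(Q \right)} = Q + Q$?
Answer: $- \frac{15703}{30} \approx -523.43$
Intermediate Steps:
$f{\left(Q \right)} = 2 Q$
$y{\left(z,B \right)} = \frac{70 + z}{3 z}$ ($y{\left(z,B \right)} = \frac{70 + z}{z + 2 z} = \frac{70 + z}{3 z}$)
$k{\left(l \right)} = 4 l$ ($k{\left(l \right)} = \sqrt{4} l 2 = 2 l 2 = 4 l$)
$k{\left(-131 \right)} + y{\left(100,-40 \right)} = 4 \left(-131\right) + \frac{70 + 100}{3 \cdot 100} = -524 + \frac{1}{3} \cdot \frac{1}{100} \cdot 170 = -524 + \frac{17}{30} = - \frac{15703}{30}$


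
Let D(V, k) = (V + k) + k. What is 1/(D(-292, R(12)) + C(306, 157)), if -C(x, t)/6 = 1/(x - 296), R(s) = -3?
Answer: -5/1493 ≈ -0.0033490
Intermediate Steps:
C(x, t) = -6/(-296 + x) (C(x, t) = -6/(x - 296) = -6/(-296 + x))
D(V, k) = V + 2*k
1/(D(-292, R(12)) + C(306, 157)) = 1/((-292 + 2*(-3)) - 6/(-296 + 306)) = 1/((-292 - 6) - 6/10) = 1/(-298 - 6*⅒) = 1/(-298 - ⅗) = 1/(-1493/5) = -5/1493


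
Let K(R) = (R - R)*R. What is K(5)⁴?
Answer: 0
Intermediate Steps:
K(R) = 0 (K(R) = 0*R = 0)
K(5)⁴ = 0⁴ = 0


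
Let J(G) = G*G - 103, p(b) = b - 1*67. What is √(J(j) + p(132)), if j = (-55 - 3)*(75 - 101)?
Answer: √2274026 ≈ 1508.0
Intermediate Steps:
p(b) = -67 + b (p(b) = b - 67 = -67 + b)
j = 1508 (j = -58*(-26) = 1508)
J(G) = -103 + G² (J(G) = G² - 103 = -103 + G²)
√(J(j) + p(132)) = √((-103 + 1508²) + (-67 + 132)) = √((-103 + 2274064) + 65) = √(2273961 + 65) = √2274026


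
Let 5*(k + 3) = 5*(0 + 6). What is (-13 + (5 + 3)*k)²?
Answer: 121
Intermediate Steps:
k = 3 (k = -3 + (5*(0 + 6))/5 = -3 + (5*6)/5 = -3 + (⅕)*30 = -3 + 6 = 3)
(-13 + (5 + 3)*k)² = (-13 + (5 + 3)*3)² = (-13 + 8*3)² = (-13 + 24)² = 11² = 121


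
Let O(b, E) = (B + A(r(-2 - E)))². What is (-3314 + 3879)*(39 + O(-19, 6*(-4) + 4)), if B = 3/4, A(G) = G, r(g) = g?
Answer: 3530685/16 ≈ 2.2067e+5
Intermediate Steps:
B = ¾ (B = 3*(¼) = ¾ ≈ 0.75000)
O(b, E) = (-5/4 - E)² (O(b, E) = (¾ + (-2 - E))² = (-5/4 - E)²)
(-3314 + 3879)*(39 + O(-19, 6*(-4) + 4)) = (-3314 + 3879)*(39 + (5 + 4*(6*(-4) + 4))²/16) = 565*(39 + (5 + 4*(-24 + 4))²/16) = 565*(39 + (5 + 4*(-20))²/16) = 565*(39 + (5 - 80)²/16) = 565*(39 + (1/16)*(-75)²) = 565*(39 + (1/16)*5625) = 565*(39 + 5625/16) = 565*(6249/16) = 3530685/16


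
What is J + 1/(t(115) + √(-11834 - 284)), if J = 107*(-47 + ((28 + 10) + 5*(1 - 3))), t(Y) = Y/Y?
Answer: (-2033*√12118 + 2032*I)/(√12118 - I) ≈ -2033.0 - 0.0090834*I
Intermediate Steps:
t(Y) = 1
J = -2033 (J = 107*(-47 + (38 + 5*(-2))) = 107*(-47 + (38 - 10)) = 107*(-47 + 28) = 107*(-19) = -2033)
J + 1/(t(115) + √(-11834 - 284)) = -2033 + 1/(1 + √(-11834 - 284)) = -2033 + 1/(1 + √(-12118)) = -2033 + 1/(1 + I*√12118)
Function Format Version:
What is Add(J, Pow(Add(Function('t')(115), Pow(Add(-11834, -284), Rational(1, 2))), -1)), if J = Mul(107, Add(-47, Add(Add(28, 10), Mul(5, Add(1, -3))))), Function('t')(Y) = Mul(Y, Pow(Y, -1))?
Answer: Mul(Pow(Add(Pow(12118, Rational(1, 2)), Mul(-1, I)), -1), Add(Mul(-2033, Pow(12118, Rational(1, 2))), Mul(2032, I))) ≈ Add(-2033.0, Mul(-0.0090834, I))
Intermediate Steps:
Function('t')(Y) = 1
J = -2033 (J = Mul(107, Add(-47, Add(38, Mul(5, -2)))) = Mul(107, Add(-47, Add(38, -10))) = Mul(107, Add(-47, 28)) = Mul(107, -19) = -2033)
Add(J, Pow(Add(Function('t')(115), Pow(Add(-11834, -284), Rational(1, 2))), -1)) = Add(-2033, Pow(Add(1, Pow(Add(-11834, -284), Rational(1, 2))), -1)) = Add(-2033, Pow(Add(1, Pow(-12118, Rational(1, 2))), -1)) = Add(-2033, Pow(Add(1, Mul(I, Pow(12118, Rational(1, 2)))), -1))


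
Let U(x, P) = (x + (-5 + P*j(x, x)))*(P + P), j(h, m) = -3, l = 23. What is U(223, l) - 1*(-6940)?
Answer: 13794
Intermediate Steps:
U(x, P) = 2*P*(-5 + x - 3*P) (U(x, P) = (x + (-5 + P*(-3)))*(P + P) = (x + (-5 - 3*P))*(2*P) = (-5 + x - 3*P)*(2*P) = 2*P*(-5 + x - 3*P))
U(223, l) - 1*(-6940) = 2*23*(-5 + 223 - 3*23) - 1*(-6940) = 2*23*(-5 + 223 - 69) + 6940 = 2*23*149 + 6940 = 6854 + 6940 = 13794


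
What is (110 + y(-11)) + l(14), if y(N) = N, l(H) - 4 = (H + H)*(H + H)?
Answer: 887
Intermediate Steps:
l(H) = 4 + 4*H² (l(H) = 4 + (H + H)*(H + H) = 4 + (2*H)*(2*H) = 4 + 4*H²)
(110 + y(-11)) + l(14) = (110 - 11) + (4 + 4*14²) = 99 + (4 + 4*196) = 99 + (4 + 784) = 99 + 788 = 887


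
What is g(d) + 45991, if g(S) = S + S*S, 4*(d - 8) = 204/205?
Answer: 1935977911/42025 ≈ 46067.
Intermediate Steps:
d = 1691/205 (d = 8 + (204/205)/4 = 8 + (204*(1/205))/4 = 8 + (¼)*(204/205) = 8 + 51/205 = 1691/205 ≈ 8.2488)
g(S) = S + S²
g(d) + 45991 = 1691*(1 + 1691/205)/205 + 45991 = (1691/205)*(1896/205) + 45991 = 3206136/42025 + 45991 = 1935977911/42025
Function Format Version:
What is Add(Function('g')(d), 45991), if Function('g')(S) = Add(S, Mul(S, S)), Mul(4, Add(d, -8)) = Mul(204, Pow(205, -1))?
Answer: Rational(1935977911, 42025) ≈ 46067.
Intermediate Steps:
d = Rational(1691, 205) (d = Add(8, Mul(Rational(1, 4), Mul(204, Pow(205, -1)))) = Add(8, Mul(Rational(1, 4), Mul(204, Rational(1, 205)))) = Add(8, Mul(Rational(1, 4), Rational(204, 205))) = Add(8, Rational(51, 205)) = Rational(1691, 205) ≈ 8.2488)
Function('g')(S) = Add(S, Pow(S, 2))
Add(Function('g')(d), 45991) = Add(Mul(Rational(1691, 205), Add(1, Rational(1691, 205))), 45991) = Add(Mul(Rational(1691, 205), Rational(1896, 205)), 45991) = Add(Rational(3206136, 42025), 45991) = Rational(1935977911, 42025)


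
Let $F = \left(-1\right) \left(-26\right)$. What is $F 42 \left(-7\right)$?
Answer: $-7644$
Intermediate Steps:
$F = 26$
$F 42 \left(-7\right) = 26 \cdot 42 \left(-7\right) = 1092 \left(-7\right) = -7644$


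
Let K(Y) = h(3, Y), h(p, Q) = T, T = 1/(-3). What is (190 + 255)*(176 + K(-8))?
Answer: 234515/3 ≈ 78172.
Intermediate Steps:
T = -⅓ ≈ -0.33333
h(p, Q) = -⅓
K(Y) = -⅓
(190 + 255)*(176 + K(-8)) = (190 + 255)*(176 - ⅓) = 445*(527/3) = 234515/3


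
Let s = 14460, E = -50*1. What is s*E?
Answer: -723000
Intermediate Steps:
E = -50
s*E = 14460*(-50) = -723000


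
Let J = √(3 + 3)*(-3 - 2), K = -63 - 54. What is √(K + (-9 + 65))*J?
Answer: -5*I*√366 ≈ -95.656*I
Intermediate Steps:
K = -117
J = -5*√6 (J = √6*(-5) = -5*√6 ≈ -12.247)
√(K + (-9 + 65))*J = √(-117 + (-9 + 65))*(-5*√6) = √(-117 + 56)*(-5*√6) = √(-61)*(-5*√6) = (I*√61)*(-5*√6) = -5*I*√366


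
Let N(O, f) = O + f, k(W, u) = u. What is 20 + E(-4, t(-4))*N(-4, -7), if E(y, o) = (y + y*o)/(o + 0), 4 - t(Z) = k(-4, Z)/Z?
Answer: 236/3 ≈ 78.667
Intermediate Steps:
t(Z) = 3 (t(Z) = 4 - Z/Z = 4 - 1*1 = 4 - 1 = 3)
E(y, o) = (y + o*y)/o
20 + E(-4, t(-4))*N(-4, -7) = 20 + (-4 - 4/3)*(-4 - 7) = 20 + (-4 - 4*1/3)*(-11) = 20 + (-4 - 4/3)*(-11) = 20 - 16/3*(-11) = 20 + 176/3 = 236/3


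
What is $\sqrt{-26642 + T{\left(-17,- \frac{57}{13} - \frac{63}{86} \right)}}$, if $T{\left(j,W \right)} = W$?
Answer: $\frac{i \sqrt{33306871286}}{1118} \approx 163.24 i$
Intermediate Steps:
$\sqrt{-26642 + T{\left(-17,- \frac{57}{13} - \frac{63}{86} \right)}} = \sqrt{-26642 - \left(\frac{57}{13} + \frac{63}{86}\right)} = \sqrt{-26642 - \frac{5721}{1118}} = \sqrt{- \frac{29791477}{1118}} = \frac{i \sqrt{33306871286}}{1118}$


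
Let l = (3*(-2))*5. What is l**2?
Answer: 900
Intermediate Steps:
l = -30 (l = -6*5 = -30)
l**2 = (-30)**2 = 900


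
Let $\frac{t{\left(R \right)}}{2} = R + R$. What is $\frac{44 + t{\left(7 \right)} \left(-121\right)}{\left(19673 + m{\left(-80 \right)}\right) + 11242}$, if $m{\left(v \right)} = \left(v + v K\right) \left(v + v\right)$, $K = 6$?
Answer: $- \frac{3344}{120515} \approx -0.027748$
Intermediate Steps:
$t{\left(R \right)} = 4 R$ ($t{\left(R \right)} = 2 \left(R + R\right) = 2 \cdot 2 R = 4 R$)
$m{\left(v \right)} = 14 v^{2}$ ($m{\left(v \right)} = \left(v + v 6\right) \left(v + v\right) = \left(v + 6 v\right) 2 v = 7 v 2 v = 14 v^{2}$)
$\frac{44 + t{\left(7 \right)} \left(-121\right)}{\left(19673 + m{\left(-80 \right)}\right) + 11242} = \frac{44 + 4 \cdot 7 \left(-121\right)}{\left(19673 + 14 \left(-80\right)^{2}\right) + 11242} = \frac{44 + 28 \left(-121\right)}{\left(19673 + 14 \cdot 6400\right) + 11242} = \frac{44 - 3388}{\left(19673 + 89600\right) + 11242} = - \frac{3344}{109273 + 11242} = - \frac{3344}{120515}$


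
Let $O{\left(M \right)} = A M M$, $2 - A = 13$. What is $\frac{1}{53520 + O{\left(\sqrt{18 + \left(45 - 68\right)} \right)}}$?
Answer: $\frac{1}{53575} \approx 1.8665 \cdot 10^{-5}$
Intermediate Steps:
$A = -11$ ($A = 2 - 13 = -11$)
$O{\left(M \right)} = - 11 M^{2}$ ($O{\left(M \right)} = - 11 M M = - 11 M^{2}$)
$\frac{1}{53520 + O{\left(\sqrt{18 + \left(45 - 68\right)} \right)}} = \frac{1}{53520 - 11 \left(\sqrt{18 + \left(45 - 68\right)}\right)^{2}} = \frac{1}{53520 - 11 \left(\sqrt{18 - 23}\right)^{2}} = \frac{1}{53520 - 11 \left(\sqrt{-5}\right)^{2}} = \frac{1}{53520 - 11 \left(i \sqrt{5}\right)^{2}} = \frac{1}{53520 - -55} = \frac{1}{53520 + 55} = \frac{1}{53575}$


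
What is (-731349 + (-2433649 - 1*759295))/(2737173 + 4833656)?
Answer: -3924293/7570829 ≈ -0.51834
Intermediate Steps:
(-731349 + (-2433649 - 1*759295))/(2737173 + 4833656) = (-731349 + (-2433649 - 759295))/7570829 = (-731349 - 3192944)*(1/7570829) = -3924293*1/7570829 = -3924293/7570829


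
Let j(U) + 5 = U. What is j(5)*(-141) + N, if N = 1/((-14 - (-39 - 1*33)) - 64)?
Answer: -⅙ ≈ -0.16667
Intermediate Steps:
j(U) = -5 + U
N = -⅙ (N = 1/((-14 - (-39 - 33)) - 64) = 1/((-14 - 1*(-72)) - 64) = 1/((-14 + 72) - 64) = 1/(58 - 64) = 1/(-6) = -⅙ ≈ -0.16667)
j(5)*(-141) + N = (-5 + 5)*(-141) - ⅙ = 0*(-141) - ⅙ = 0 - ⅙ = -⅙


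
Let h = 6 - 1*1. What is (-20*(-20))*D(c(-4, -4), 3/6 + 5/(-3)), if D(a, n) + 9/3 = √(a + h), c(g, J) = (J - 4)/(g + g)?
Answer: -1200 + 400*√6 ≈ -220.20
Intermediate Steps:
h = 5 (h = 6 - 1 = 5)
c(g, J) = (-4 + J)/(2*g) (c(g, J) = (-4 + J)/((2*g)) = (-4 + J)*(1/(2*g)) = (-4 + J)/(2*g))
D(a, n) = -3 + √(5 + a) (D(a, n) = -3 + √(a + 5) = -3 + √(5 + a))
(-20*(-20))*D(c(-4, -4), 3/6 + 5/(-3)) = (-20*(-20))*(-3 + √(5 + (½)*(-4 - 4)/(-4))) = 400*(-3 + √(5 + (½)*(-¼)*(-8))) = 400*(-3 + √(5 + 1)) = 400*(-3 + √6) = -1200 + 400*√6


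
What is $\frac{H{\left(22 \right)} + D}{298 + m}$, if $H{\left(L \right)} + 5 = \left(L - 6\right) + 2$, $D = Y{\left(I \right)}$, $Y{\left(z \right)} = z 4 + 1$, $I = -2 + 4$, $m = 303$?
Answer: $\frac{22}{601} \approx 0.036606$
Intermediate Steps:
$I = 2$
$Y{\left(z \right)} = 1 + 4 z$ ($Y{\left(z \right)} = 4 z + 1 = 1 + 4 z$)
$D = 9$ ($D = 1 + 4 \cdot 2 = 1 + 8 = 9$)
$H{\left(L \right)} = -9 + L$ ($H{\left(L \right)} = -5 + \left(\left(L - 6\right) + 2\right) = -5 + \left(\left(-6 + L\right) + 2\right) = -5 + \left(-4 + L\right) = -9 + L$)
$\frac{H{\left(22 \right)} + D}{298 + m} = \frac{\left(-9 + 22\right) + 9}{298 + 303} = \frac{13 + 9}{601} = 22 \cdot \frac{1}{601} = \frac{22}{601}$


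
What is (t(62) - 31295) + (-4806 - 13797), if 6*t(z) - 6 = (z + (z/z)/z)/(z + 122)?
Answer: -3415346011/68448 ≈ -49897.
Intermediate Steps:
t(z) = 1 + (z + 1/z)/(6*(122 + z)) (t(z) = 1 + ((z + (z/z)/z)/(z + 122))/6 = 1 + ((z + 1/z)/(122 + z))/6 = 1 + (z + 1/z)/(6*(122 + z)))
(t(62) - 31295) + (-4806 - 13797) = ((⅙)*(1 + 7*62² + 732*62)/(62*(122 + 62)) - 31295) + (-4806 - 13797) = ((⅙)*(1/62)*(1 + 7*3844 + 45384)/184 - 31295) - 18603 = ((⅙)*(1/62)*(1/184)*(1 + 26908 + 45384) - 31295) - 18603 = ((⅙)*(1/62)*(1/184)*72293 - 31295) - 18603 = (72293/68448 - 31295) - 18603 = -2142007867/68448 - 18603 = -3415346011/68448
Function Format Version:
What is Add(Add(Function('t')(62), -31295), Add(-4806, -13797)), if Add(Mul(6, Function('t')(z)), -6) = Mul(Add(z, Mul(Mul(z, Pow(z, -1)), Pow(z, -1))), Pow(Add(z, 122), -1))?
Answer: Rational(-3415346011, 68448) ≈ -49897.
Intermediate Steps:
Function('t')(z) = Add(1, Mul(Rational(1, 6), Pow(Add(122, z), -1), Add(z, Pow(z, -1)))) (Function('t')(z) = Add(1, Mul(Rational(1, 6), Mul(Add(z, Mul(Mul(z, Pow(z, -1)), Pow(z, -1))), Pow(Add(z, 122), -1)))) = Add(1, Mul(Rational(1, 6), Mul(Add(z, Mul(1, Pow(z, -1))), Pow(Add(122, z), -1)))) = Add(1, Mul(Rational(1, 6), Mul(Add(z, Pow(z, -1)), Pow(Add(122, z), -1)))) = Add(1, Mul(Rational(1, 6), Mul(Pow(Add(122, z), -1), Add(z, Pow(z, -1))))) = Add(1, Mul(Rational(1, 6), Pow(Add(122, z), -1), Add(z, Pow(z, -1)))))
Add(Add(Function('t')(62), -31295), Add(-4806, -13797)) = Add(Add(Mul(Rational(1, 6), Pow(62, -1), Pow(Add(122, 62), -1), Add(1, Mul(7, Pow(62, 2)), Mul(732, 62))), -31295), Add(-4806, -13797)) = Add(Add(Mul(Rational(1, 6), Rational(1, 62), Pow(184, -1), Add(1, Mul(7, 3844), 45384)), -31295), -18603) = Add(Add(Mul(Rational(1, 6), Rational(1, 62), Rational(1, 184), Add(1, 26908, 45384)), -31295), -18603) = Add(Add(Mul(Rational(1, 6), Rational(1, 62), Rational(1, 184), 72293), -31295), -18603) = Add(Add(Rational(72293, 68448), -31295), -18603) = Add(Rational(-2142007867, 68448), -18603) = Rational(-3415346011, 68448)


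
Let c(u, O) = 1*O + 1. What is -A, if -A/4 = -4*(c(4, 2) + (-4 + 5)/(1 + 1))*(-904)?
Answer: 50624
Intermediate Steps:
c(u, O) = 1 + O (c(u, O) = O + 1 = 1 + O)
A = -50624 (A = -4*(-4*((1 + 2) + (-4 + 5)/(1 + 1)))*(-904) = -4*(-4*(3 + 1/2))*(-904) = -4*(-4*(3 + 1*(½)))*(-904) = -4*(-4*(3 + ½))*(-904) = -4*(-4*7/2)*(-904) = -(-56)*(-904) = -4*12656 = -50624)
-A = -1*(-50624) = 50624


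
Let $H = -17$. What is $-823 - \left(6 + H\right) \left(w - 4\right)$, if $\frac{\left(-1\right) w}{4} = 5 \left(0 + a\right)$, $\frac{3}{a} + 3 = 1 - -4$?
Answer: $-1197$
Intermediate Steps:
$a = \frac{3}{2}$ ($a = \frac{3}{-3 + \left(1 - -4\right)} = \frac{3}{-3 + \left(1 + 4\right)} = \frac{3}{-3 + 5} = \frac{3}{2} \approx 1.5$)
$w = -30$ ($w = - 4 \cdot 5 \left(0 + \frac{3}{2}\right) = - 4 \cdot 5 \cdot \frac{3}{2} = \left(-4\right) \frac{15}{2} = -30$)
$-823 - \left(6 + H\right) \left(w - 4\right) = -823 - \left(6 - 17\right) \left(-30 - 4\right) = -823 - \left(-11\right) \left(-34\right) = -823 - 374 = -1197$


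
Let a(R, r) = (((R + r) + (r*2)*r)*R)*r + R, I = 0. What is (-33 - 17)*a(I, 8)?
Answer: 0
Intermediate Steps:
a(R, r) = R + R*r*(R + r + 2*r²) (a(R, r) = (((R + r) + (2*r)*r)*R)*r + R = (((R + r) + 2*r²)*R)*r + R = ((R + r + 2*r²)*R)*r + R = (R*(R + r + 2*r²))*r + R = R*r*(R + r + 2*r²) + R = R + R*r*(R + r + 2*r²))
(-33 - 17)*a(I, 8) = (-33 - 17)*(0*(1 + 8² + 2*8³ + 0*8)) = -0*(1 + 64 + 2*512 + 0) = -0*(1 + 64 + 1024 + 0) = -0*1089 = -50*0 = 0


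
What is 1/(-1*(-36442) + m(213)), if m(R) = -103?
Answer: 1/36339 ≈ 2.7519e-5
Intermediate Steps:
1/(-1*(-36442) + m(213)) = 1/(-1*(-36442) - 103) = 1/(36442 - 103) = 1/36339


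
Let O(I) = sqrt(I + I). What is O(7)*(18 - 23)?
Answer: -5*sqrt(14) ≈ -18.708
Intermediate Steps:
O(I) = sqrt(2)*sqrt(I) (O(I) = sqrt(2*I) = sqrt(2)*sqrt(I))
O(7)*(18 - 23) = (sqrt(2)*sqrt(7))*(18 - 23) = sqrt(14)*(-5) = -5*sqrt(14)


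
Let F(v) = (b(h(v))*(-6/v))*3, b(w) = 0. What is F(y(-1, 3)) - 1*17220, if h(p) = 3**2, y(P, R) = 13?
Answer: -17220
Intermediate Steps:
h(p) = 9
F(v) = 0 (F(v) = (0*(-6/v))*3 = 0*3 = 0)
F(y(-1, 3)) - 1*17220 = 0 - 1*17220 = 0 - 17220 = -17220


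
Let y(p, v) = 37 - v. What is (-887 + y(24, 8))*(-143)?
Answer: 122694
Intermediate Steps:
(-887 + y(24, 8))*(-143) = (-887 + (37 - 1*8))*(-143) = (-887 + (37 - 8))*(-143) = (-887 + 29)*(-143) = -858*(-143) = 122694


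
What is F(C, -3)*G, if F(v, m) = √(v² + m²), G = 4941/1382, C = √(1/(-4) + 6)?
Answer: 4941*√59/2764 ≈ 13.731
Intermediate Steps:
C = √23/2 (C = √(-¼ + 6) = √(23/4) = √23/2 ≈ 2.3979)
G = 4941/1382 (G = 4941*(1/1382) = 4941/1382 ≈ 3.5753)
F(v, m) = √(m² + v²)
F(C, -3)*G = √((-3)² + (√23/2)²)*(4941/1382) = √(9 + 23/4)*(4941/1382) = √(59/4)*(4941/1382) = (√59/2)*(4941/1382) = 4941*√59/2764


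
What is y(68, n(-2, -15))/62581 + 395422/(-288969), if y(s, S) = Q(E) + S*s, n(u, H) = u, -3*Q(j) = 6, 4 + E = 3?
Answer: -24785781904/18083968989 ≈ -1.3706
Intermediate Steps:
E = -1 (E = -4 + 3 = -1)
Q(j) = -2 (Q(j) = -⅓*6 = -2)
y(s, S) = -2 + S*s
y(68, n(-2, -15))/62581 + 395422/(-288969) = (-2 - 2*68)/62581 + 395422/(-288969) = (-2 - 136)*(1/62581) + 395422*(-1/288969) = -138*1/62581 - 395422/288969 = -138/62581 - 395422/288969 = -24785781904/18083968989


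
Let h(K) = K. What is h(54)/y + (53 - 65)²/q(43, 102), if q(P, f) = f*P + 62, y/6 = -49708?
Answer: 222435/6909412 ≈ 0.032193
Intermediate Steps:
y = -298248 (y = 6*(-49708) = -298248)
q(P, f) = 62 + P*f (q(P, f) = P*f + 62 = 62 + P*f)
h(54)/y + (53 - 65)²/q(43, 102) = 54/(-298248) + (53 - 65)²/(62 + 43*102) = 54*(-1/298248) + (-12)²/(62 + 4386) = -9/49708 + 144/4448 = -9/49708 + 144*(1/4448) = -9/49708 + 9/278 = 222435/6909412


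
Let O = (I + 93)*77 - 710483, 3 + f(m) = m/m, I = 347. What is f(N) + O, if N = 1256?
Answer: -676605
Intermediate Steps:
f(m) = -2 (f(m) = -3 + m/m = -3 + 1 = -2)
O = -676603 (O = (347 + 93)*77 - 710483 = 440*77 - 710483 = 33880 - 710483 = -676603)
f(N) + O = -2 - 676603 = -676605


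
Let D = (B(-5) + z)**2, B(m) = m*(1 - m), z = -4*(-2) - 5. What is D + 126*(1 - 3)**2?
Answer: 1233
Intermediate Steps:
z = 3 (z = 8 - 5 = 3)
D = 729 (D = (-5*(1 - 1*(-5)) + 3)**2 = (-5*(1 + 5) + 3)**2 = (-5*6 + 3)**2 = (-30 + 3)**2 = (-27)**2 = 729)
D + 126*(1 - 3)**2 = 729 + 126*(1 - 3)**2 = 729 + 126*(-2)**2 = 729 + 126*4 = 729 + 504 = 1233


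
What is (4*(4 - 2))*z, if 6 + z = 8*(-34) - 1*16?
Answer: -2352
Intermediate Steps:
z = -294 (z = -6 + (8*(-34) - 1*16) = -6 + (-272 - 16) = -6 - 288 = -294)
(4*(4 - 2))*z = (4*(4 - 2))*(-294) = (4*2)*(-294) = 8*(-294) = -2352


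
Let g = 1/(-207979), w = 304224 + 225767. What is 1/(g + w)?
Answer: 207979/110226998188 ≈ 1.8868e-6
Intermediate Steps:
w = 529991
g = -1/207979 ≈ -4.8082e-6
1/(g + w) = 1/(-1/207979 + 529991) = 1/(110226998188/207979) = 207979/110226998188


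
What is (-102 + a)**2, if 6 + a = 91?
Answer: 289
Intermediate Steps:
a = 85 (a = -6 + 91 = 85)
(-102 + a)**2 = (-102 + 85)**2 = (-17)**2 = 289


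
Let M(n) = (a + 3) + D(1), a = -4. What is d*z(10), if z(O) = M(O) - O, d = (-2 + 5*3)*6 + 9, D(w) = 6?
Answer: -435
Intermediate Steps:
d = 87 (d = (-2 + 15)*6 + 9 = 13*6 + 9 = 78 + 9 = 87)
M(n) = 5 (M(n) = (-4 + 3) + 6 = -1 + 6 = 5)
z(O) = 5 - O
d*z(10) = 87*(5 - 1*10) = 87*(5 - 10) = 87*(-5) = -435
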